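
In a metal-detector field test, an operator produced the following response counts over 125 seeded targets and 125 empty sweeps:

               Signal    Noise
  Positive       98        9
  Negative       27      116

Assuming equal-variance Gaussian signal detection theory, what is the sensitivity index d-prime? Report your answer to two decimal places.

d-prime = 2.25

H = 98/125 = 0.7840
FA = 9/125 = 0.0720
z(0.7840) = 0.7858, z(0.0720) = -1.4611
d' = z(H) − z(FA) = 0.7858 − (-1.4611) = 2.2469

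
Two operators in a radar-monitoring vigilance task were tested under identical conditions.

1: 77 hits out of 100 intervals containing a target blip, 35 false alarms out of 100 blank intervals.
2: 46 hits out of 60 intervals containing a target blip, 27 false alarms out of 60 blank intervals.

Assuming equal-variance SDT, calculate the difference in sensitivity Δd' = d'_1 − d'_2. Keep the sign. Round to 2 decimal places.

1: z(0.7700) = 0.739, z(0.3500) = -0.385, d' = 1.124
2: z(0.7667) = 0.728, z(0.4500) = -0.126, d' = 0.854
Δd' = d'_1 − d'_2 = 1.124 − 0.854 = 0.270
1 has the higher sensitivity.

Δd' = 0.27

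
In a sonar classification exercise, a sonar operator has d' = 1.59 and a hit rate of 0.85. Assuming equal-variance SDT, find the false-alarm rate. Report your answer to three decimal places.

z(hit rate) = z(0.85) = 1.0364
z(FA) = z(H) − d' = 1.0364 − 1.59 = -0.5536
false-alarm rate = Φ(-0.5536) = 0.2899

false-alarm rate = 0.290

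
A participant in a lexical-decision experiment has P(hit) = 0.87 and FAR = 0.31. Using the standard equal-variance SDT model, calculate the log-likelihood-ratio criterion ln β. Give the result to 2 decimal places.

Φ⁻¹(H) = Φ⁻¹(0.87) = 1.126
Φ⁻¹(FA) = Φ⁻¹(0.31) = -0.496
ln β = −½·[z(H)² − z(FA)²] = −0.5 × (1.268 − 0.246) = -0.511

ln β = -0.51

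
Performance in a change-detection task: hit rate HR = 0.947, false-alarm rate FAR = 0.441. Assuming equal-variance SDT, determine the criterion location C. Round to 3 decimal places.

C = -0.734

z(H) = 1.6164
z(FA) = -0.1484
c = −½·[z(H) + z(FA)] = −0.5 × (1.6164 + (-0.1484)) = -0.7340
c < 0: the observer has a liberal response bias.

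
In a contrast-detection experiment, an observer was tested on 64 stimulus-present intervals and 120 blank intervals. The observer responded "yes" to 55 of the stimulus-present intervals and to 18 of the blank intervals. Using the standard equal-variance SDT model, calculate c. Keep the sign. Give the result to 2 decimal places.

H = 55/64 = 0.8594
FA = 18/120 = 0.1500
z(H) = 1.0776
z(FA) = -1.0364
c = −½·[z(H) + z(FA)] = −0.5 × (1.0776 + (-1.0364)) = -0.0206

c = -0.02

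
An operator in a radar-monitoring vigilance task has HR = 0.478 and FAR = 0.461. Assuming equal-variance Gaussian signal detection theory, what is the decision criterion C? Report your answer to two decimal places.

C = 0.08

Φ⁻¹(0.478) = -0.0552, Φ⁻¹(0.461) = -0.0979
c = −½·[z(H) + z(FA)] = −0.5 × (-0.0552 + (-0.0979)) = 0.07655
c > 0: the operator has a conservative response bias.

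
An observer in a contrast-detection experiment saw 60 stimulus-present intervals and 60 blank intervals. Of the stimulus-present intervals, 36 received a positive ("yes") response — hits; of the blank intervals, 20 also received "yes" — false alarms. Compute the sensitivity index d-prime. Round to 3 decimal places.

d-prime = 0.684

H = 36/60 = 0.6000
FA = 20/60 = 0.3333
z(0.6000) = 0.2533, z(0.3333) = -0.4308
d' = z(H) − z(FA) = 0.2533 − (-0.4308) = 0.6841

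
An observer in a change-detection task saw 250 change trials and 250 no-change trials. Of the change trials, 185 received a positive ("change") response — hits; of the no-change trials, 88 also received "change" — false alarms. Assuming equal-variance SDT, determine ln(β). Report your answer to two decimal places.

ln β = -0.13

H = 185/250 = 0.7400
FA = 88/250 = 0.3520
Φ⁻¹(H) = 0.643
Φ⁻¹(FA) = -0.380
ln β = −½·[z(H)² − z(FA)²] = −0.5 × (0.413 − 0.144) = -0.1345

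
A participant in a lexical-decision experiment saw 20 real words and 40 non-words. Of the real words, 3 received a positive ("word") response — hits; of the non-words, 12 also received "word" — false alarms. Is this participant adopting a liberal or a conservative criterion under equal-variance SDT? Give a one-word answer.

z(H) = -1.036, z(FA) = -0.524
c = −½·(z(H) + z(FA)) = 0.780
c > 0 → conservative criterion (biased toward responding “no”).

conservative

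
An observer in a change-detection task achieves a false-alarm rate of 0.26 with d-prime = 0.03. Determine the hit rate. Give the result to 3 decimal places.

hit rate = 0.270

z(false-alarm rate) = z(0.26) = -0.6433
z(H) = z(FA) + d' = -0.6433 + 0.03 = -0.6133
hit rate = Φ(-0.6133) = 0.2698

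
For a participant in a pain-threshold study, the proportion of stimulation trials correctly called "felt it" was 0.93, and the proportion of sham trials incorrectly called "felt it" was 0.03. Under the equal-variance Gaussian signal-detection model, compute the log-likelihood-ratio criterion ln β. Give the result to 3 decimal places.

z(H) = z(0.93) = 1.4758
z(FA) = z(0.03) = -1.8808
ln β = −½·[z(H)² − z(FA)²] = −0.5 × (2.1780 − 3.5374) = 0.6797

ln β = 0.680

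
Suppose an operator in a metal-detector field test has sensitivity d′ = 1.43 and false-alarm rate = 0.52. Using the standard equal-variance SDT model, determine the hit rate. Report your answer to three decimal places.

hit rate = 0.931

z(false-alarm rate) = z(0.52) = 0.0502
z(H) = z(FA) + d' = 0.0502 + 1.43 = 1.4802
hit rate = Φ(1.4802) = 0.9306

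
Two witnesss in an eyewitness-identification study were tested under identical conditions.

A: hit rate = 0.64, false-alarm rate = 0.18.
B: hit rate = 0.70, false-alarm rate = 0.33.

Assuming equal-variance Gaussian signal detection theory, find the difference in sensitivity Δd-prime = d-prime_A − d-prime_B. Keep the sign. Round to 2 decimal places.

A: z(0.64) = 0.358, z(0.18) = -0.915, d' = 1.273
B: z(0.70) = 0.524, z(0.33) = -0.440, d' = 0.964
Δd' = d'_A − d'_B = 1.273 − 0.964 = 0.309
A has the higher sensitivity.

Δd-prime = 0.31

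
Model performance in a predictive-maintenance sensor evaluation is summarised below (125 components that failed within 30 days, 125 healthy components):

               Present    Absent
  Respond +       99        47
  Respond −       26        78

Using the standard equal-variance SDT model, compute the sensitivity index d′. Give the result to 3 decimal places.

H = 99/125 = 0.7920
FA = 47/125 = 0.3760
z(0.7920) = 0.8134, z(0.3760) = -0.3160
d' = z(H) − z(FA) = 0.8134 − (-0.3160) = 1.1294

d′ = 1.129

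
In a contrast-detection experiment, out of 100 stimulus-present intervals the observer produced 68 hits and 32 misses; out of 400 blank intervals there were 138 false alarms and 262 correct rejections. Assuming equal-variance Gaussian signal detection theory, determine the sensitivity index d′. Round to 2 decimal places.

H = 68/100 = 0.6800
FA = 138/400 = 0.3450
Φ⁻¹(H) = Φ⁻¹(0.6800) = 0.4677
Φ⁻¹(FA) = Φ⁻¹(0.3450) = -0.3989
d' = z(H) − z(FA) = 0.4677 − (-0.3989) = 0.8666

d′ = 0.87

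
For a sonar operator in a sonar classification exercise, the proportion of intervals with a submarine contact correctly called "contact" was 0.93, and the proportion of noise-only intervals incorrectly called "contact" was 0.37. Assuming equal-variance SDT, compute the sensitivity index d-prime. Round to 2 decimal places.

d-prime = 1.81

z(0.93) = 1.4758, z(0.37) = -0.3319
d' = z(H) − z(FA) = 1.4758 − (-0.3319) = 1.8077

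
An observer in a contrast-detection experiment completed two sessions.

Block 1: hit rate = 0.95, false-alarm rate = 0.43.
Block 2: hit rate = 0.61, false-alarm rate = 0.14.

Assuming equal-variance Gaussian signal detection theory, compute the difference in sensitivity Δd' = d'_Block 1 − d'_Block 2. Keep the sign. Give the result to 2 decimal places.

Δd' = 0.46

Block 1: z(0.95) = 1.645, z(0.43) = -0.176, d' = 1.821
Block 2: z(0.61) = 0.279, z(0.14) = -1.080, d' = 1.359
Δd' = d'_Block 1 − d'_Block 2 = 1.821 − 1.359 = 0.462
Block 1 has the higher sensitivity.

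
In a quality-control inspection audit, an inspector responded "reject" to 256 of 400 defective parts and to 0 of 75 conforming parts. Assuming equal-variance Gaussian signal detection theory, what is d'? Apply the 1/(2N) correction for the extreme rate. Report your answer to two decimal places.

d' = 2.83

The false-alarm rate is 0/75 = 0, so apply the 1/(2N) correction: FA → 1/(2·75) = 0.00667.
z(H) = z(0.64000) = 0.358
z(FA) = z(0.00667) = -2.475
d' = 0.358 − (-2.475) = 2.833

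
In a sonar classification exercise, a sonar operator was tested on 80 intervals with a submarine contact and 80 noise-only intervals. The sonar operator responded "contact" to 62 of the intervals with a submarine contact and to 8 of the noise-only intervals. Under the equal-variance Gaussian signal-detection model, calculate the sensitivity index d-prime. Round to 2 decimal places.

d-prime = 2.04

H = 62/80 = 0.7750
FA = 8/80 = 0.1000
Φ⁻¹(H) = Φ⁻¹(0.7750) = 0.7554
Φ⁻¹(FA) = Φ⁻¹(0.1000) = -1.2816
d' = z(H) − z(FA) = 0.7554 − (-1.2816) = 2.0370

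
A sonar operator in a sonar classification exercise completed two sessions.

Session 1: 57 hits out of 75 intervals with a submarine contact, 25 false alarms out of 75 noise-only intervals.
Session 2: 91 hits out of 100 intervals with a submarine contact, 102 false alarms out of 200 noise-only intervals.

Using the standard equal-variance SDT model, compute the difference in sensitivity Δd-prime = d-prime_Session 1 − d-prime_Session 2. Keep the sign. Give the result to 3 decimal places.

Δd-prime = -0.179

Session 1: z(0.7600) = 0.7063, z(0.3333) = -0.4308, d' = 1.1371
Session 2: z(0.9100) = 1.3408, z(0.5100) = 0.0251, d' = 1.3157
Δd' = d'_Session 1 − d'_Session 2 = 1.1371 − 1.3157 = -0.1786
Session 2 has the higher sensitivity.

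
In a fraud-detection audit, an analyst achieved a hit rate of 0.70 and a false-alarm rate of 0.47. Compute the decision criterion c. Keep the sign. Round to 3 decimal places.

z(0.70) = 0.5244, z(0.47) = -0.0753
c = −½·[z(H) + z(FA)] = −0.5 × (0.5244 + (-0.0753)) = -0.22455

c = -0.225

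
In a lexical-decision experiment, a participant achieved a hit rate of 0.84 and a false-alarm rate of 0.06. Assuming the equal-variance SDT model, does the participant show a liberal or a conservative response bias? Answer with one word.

conservative

z(H) = 0.994, z(FA) = -1.555
c = −½·(z(H) + z(FA)) = 0.2805
c > 0 → conservative criterion (biased toward responding “no”).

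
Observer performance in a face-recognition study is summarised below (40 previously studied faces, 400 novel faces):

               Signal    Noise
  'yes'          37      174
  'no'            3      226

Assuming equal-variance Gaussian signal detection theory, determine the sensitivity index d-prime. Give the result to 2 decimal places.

d-prime = 1.60

H = 37/40 = 0.9250
FA = 174/400 = 0.4350
Φ⁻¹(0.9250) = 1.440, Φ⁻¹(0.4350) = -0.164
d' = z(H) − z(FA) = 1.440 − (-0.164) = 1.604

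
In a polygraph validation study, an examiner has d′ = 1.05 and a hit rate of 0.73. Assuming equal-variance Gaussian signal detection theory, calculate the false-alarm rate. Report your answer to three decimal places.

false-alarm rate = 0.331

z(hit rate) = z(0.73) = 0.6128
z(FA) = z(H) − d' = 0.6128 − 1.05 = -0.4372
false-alarm rate = Φ(-0.4372) = 0.3310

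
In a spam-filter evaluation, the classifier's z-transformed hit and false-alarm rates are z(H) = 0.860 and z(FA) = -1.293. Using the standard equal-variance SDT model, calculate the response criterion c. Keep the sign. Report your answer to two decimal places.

c = −½·[z(H) + z(FA)] = −½·(0.860 + (-1.293)) = 0.2165

c = 0.22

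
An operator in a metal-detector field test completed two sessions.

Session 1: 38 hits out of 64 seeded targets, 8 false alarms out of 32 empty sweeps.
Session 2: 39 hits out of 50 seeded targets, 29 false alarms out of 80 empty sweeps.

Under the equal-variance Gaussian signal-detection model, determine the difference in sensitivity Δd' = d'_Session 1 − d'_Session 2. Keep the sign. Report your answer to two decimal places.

Δd' = -0.21

Session 1: z(0.5938) = 0.237, z(0.2500) = -0.674, d' = 0.911
Session 2: z(0.7800) = 0.772, z(0.3625) = -0.352, d' = 1.124
Δd' = d'_Session 1 − d'_Session 2 = 0.911 − 1.124 = -0.213
Session 2 has the higher sensitivity.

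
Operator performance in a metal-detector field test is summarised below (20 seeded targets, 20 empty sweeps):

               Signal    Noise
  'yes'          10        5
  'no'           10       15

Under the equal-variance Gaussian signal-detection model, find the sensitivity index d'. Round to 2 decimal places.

d' = 0.67

H = 10/20 = 0.5000
FA = 5/20 = 0.2500
Φ⁻¹(H) = Φ⁻¹(0.5000) = 0.0000
Φ⁻¹(FA) = Φ⁻¹(0.2500) = -0.6745
d' = z(H) − z(FA) = 0.0000 − (-0.6745) = 0.6745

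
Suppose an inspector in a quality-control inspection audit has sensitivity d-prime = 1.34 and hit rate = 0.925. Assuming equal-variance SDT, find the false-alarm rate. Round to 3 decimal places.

z(hit rate) = z(0.925) = 1.4395
z(FA) = z(H) − d' = 1.4395 − 1.34 = 0.0995
false-alarm rate = Φ(0.0995) = 0.5396

false-alarm rate = 0.540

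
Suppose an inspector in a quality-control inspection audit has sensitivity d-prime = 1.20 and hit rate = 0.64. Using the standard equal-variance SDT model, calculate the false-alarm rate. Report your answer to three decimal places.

z(hit rate) = z(0.64) = 0.3585
z(FA) = z(H) − d' = 0.3585 − 1.20 = -0.8415
false-alarm rate = Φ(-0.8415) = 0.2000

false-alarm rate = 0.200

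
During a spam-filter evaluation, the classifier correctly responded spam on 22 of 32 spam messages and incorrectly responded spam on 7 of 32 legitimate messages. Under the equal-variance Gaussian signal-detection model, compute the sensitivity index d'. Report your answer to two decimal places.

H = 22/32 = 0.6875
FA = 7/32 = 0.2188
Φ⁻¹(H) = 0.4888
Φ⁻¹(FA) = -0.7763
d' = z(H) − z(FA) = 0.4888 − (-0.7763) = 1.2651

d' = 1.27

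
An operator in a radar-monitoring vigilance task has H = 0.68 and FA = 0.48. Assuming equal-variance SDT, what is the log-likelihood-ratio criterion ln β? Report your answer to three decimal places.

z(H) = 0.4677
z(FA) = -0.0502
ln β = −½·[z(H)² − z(FA)²] = −0.5 × (0.2187 − 0.0025) = -0.1081

ln β = -0.108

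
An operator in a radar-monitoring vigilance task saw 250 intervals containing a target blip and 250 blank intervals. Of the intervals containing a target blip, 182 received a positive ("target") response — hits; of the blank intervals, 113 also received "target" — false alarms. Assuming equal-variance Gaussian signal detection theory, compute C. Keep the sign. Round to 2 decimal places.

C = -0.24

H = 182/250 = 0.7280
FA = 113/250 = 0.4520
z(H) = z(0.7280) = 0.6068
z(FA) = z(0.4520) = -0.1206
c = −½·[z(H) + z(FA)] = −0.5 × (0.6068 + (-0.1206)) = -0.2431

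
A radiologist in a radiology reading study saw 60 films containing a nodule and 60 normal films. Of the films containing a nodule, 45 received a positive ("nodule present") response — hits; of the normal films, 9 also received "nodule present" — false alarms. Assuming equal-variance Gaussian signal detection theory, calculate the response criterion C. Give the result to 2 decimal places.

C = 0.18

H = 45/60 = 0.7500
FA = 9/60 = 0.1500
z(H) = 0.674
z(FA) = -1.036
c = −½·[z(H) + z(FA)] = −0.5 × (0.674 + (-1.036)) = 0.181
c > 0: the radiologist has a conservative response bias.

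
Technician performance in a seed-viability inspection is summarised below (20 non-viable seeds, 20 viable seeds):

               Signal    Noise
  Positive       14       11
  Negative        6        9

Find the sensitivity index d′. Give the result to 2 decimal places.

H = 14/20 = 0.7000
FA = 11/20 = 0.5500
z(H) = z(0.7000) = 0.5244
z(FA) = z(0.5500) = 0.1257
d' = z(H) − z(FA) = 0.5244 − 0.1257 = 0.3987

d′ = 0.40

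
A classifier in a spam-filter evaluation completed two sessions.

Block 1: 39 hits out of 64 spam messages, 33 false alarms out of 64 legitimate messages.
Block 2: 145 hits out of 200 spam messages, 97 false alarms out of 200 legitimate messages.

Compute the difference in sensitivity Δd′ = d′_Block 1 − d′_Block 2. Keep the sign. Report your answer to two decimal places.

Block 1: z(0.6094) = 0.278, z(0.5156) = 0.039, d' = 0.239
Block 2: z(0.7250) = 0.598, z(0.4850) = -0.038, d' = 0.636
Δd' = d'_Block 1 − d'_Block 2 = 0.239 − 0.636 = -0.397
Block 2 has the higher sensitivity.

Δd′ = -0.40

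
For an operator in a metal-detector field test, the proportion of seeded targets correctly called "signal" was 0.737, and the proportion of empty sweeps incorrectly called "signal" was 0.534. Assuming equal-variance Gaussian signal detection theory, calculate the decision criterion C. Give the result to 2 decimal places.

C = -0.36

Φ⁻¹(H) = Φ⁻¹(0.737) = 0.6341
Φ⁻¹(FA) = Φ⁻¹(0.534) = 0.0853
c = −½·[z(H) + z(FA)] = −0.5 × (0.6341 + 0.0853) = -0.3597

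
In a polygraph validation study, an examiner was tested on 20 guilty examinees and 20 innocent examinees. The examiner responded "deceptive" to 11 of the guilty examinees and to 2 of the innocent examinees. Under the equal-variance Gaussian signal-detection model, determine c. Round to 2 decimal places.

H = 11/20 = 0.5500
FA = 2/20 = 0.1000
z(H) = z(0.5500) = 0.1257
z(FA) = z(0.1000) = -1.2816
c = −½·[z(H) + z(FA)] = −0.5 × (0.1257 + (-1.2816)) = 0.57795

c = 0.58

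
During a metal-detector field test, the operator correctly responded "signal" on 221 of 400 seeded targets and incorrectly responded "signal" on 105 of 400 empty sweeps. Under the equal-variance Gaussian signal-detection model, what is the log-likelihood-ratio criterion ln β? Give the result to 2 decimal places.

ln β = 0.19

H = 221/400 = 0.5525
FA = 105/400 = 0.2625
Φ⁻¹(H) = 0.132
Φ⁻¹(FA) = -0.636
ln β = −½·[z(H)² − z(FA)²] = −0.5 × (0.017 − 0.404) = 0.1935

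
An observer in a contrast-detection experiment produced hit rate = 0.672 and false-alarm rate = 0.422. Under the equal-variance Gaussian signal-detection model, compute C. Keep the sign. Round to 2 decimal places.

z(H) = z(0.672) = 0.4454
z(FA) = z(0.422) = -0.1968
c = −½·[z(H) + z(FA)] = −0.5 × (0.4454 + (-0.1968)) = -0.1243

C = -0.12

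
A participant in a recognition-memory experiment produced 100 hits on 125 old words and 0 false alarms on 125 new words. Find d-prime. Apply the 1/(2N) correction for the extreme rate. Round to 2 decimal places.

The false-alarm rate is 0/125 = 0, so apply the 1/(2N) correction: FA → 1/(2·125) = 0.00400.
z(H) = z(0.80000) = 0.842
z(FA) = z(0.00400) = -2.652
d' = 0.842 − (-2.652) = 3.494

d-prime = 3.49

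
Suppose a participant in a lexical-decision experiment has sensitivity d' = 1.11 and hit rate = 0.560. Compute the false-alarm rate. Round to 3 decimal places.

z(hit rate) = z(0.560) = 0.1510
z(FA) = z(H) − d' = 0.1510 − 1.11 = -0.9590
false-alarm rate = Φ(-0.9590) = 0.1688

false-alarm rate = 0.169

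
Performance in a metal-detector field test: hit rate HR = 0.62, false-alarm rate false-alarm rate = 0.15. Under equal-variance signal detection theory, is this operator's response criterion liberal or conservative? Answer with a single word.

conservative

z(H) = 0.305, z(FA) = -1.036
c = −½·(z(H) + z(FA)) = 0.3655
c > 0 → conservative criterion (biased toward responding “no”).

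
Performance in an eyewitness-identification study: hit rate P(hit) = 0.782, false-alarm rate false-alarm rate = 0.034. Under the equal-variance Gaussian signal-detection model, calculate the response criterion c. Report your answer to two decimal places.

c = 0.52

z(0.782) = 0.7790, z(0.034) = -1.8250
c = −½·[z(H) + z(FA)] = −0.5 × (0.7790 + (-1.8250)) = 0.5230
c > 0: the witness has a conservative response bias.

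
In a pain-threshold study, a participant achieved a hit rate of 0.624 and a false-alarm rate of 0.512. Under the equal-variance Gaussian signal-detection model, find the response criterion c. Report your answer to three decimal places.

c = -0.173

z(H) = z(0.624) = 0.3160
z(FA) = z(0.512) = 0.0301
c = −½·[z(H) + z(FA)] = −0.5 × (0.3160 + 0.0301) = -0.17305
c < 0: the participant has a liberal response bias.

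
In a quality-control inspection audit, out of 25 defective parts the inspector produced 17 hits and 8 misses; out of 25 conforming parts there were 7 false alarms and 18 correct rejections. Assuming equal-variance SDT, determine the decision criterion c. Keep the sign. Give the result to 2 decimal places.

H = 17/25 = 0.6800
FA = 7/25 = 0.2800
z(H) = z(0.6800) = 0.468
z(FA) = z(0.2800) = -0.583
c = −½·[z(H) + z(FA)] = −0.5 × (0.468 + (-0.583)) = 0.0575

c = 0.06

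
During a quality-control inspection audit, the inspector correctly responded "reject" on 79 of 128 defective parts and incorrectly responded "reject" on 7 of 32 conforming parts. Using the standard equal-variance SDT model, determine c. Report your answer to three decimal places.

H = 79/128 = 0.6172
FA = 7/32 = 0.2188
Φ⁻¹(0.6172) = 0.2981, Φ⁻¹(0.2188) = -0.7763
c = −½·[z(H) + z(FA)] = −0.5 × (0.2981 + (-0.7763)) = 0.2391

c = 0.239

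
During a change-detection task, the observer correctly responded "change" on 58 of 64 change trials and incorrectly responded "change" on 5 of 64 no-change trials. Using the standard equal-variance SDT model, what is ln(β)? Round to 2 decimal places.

ln β = 0.14

H = 58/64 = 0.9062
FA = 5/64 = 0.0781
z(0.9062) = 1.318, z(0.0781) = -1.418
ln β = −½·[z(H)² − z(FA)²] = −0.5 × (1.737 − 2.011) = 0.137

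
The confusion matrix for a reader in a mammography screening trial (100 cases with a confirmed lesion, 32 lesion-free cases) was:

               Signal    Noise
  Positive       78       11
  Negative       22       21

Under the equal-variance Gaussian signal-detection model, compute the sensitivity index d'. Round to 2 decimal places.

H = 78/100 = 0.7800
FA = 11/32 = 0.3438
Φ⁻¹(H) = 0.772
Φ⁻¹(FA) = -0.402
d' = z(H) − z(FA) = 0.772 − (-0.402) = 1.174

d' = 1.17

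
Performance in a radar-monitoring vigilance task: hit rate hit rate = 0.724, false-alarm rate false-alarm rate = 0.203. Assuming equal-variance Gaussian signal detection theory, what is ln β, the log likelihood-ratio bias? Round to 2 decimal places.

z(H) = 0.595
z(FA) = -0.831
ln β = −½·[z(H)² − z(FA)²] = −0.5 × (0.354 − 0.691) = 0.1685

ln β = 0.17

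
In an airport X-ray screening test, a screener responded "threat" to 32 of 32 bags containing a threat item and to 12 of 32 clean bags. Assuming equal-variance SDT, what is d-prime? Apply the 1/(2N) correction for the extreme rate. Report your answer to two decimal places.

d-prime = 2.47

The hit rate is 32/32 = 1, so apply the 1/(2N) correction: H → 1 − 1/(2·32) = 0.98438.
z(H) = z(0.98438) = 2.154
z(FA) = z(0.37500) = -0.319
d' = 2.154 − (-0.319) = 2.473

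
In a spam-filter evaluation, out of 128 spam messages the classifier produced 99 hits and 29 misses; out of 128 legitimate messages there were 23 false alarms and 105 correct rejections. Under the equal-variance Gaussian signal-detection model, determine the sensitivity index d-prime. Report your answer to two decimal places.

d-prime = 1.67

H = 99/128 = 0.7734
FA = 23/128 = 0.1797
Φ⁻¹(H) = Φ⁻¹(0.7734) = 0.7501
Φ⁻¹(FA) = Φ⁻¹(0.1797) = -0.9165
d' = z(H) − z(FA) = 0.7501 − (-0.9165) = 1.6666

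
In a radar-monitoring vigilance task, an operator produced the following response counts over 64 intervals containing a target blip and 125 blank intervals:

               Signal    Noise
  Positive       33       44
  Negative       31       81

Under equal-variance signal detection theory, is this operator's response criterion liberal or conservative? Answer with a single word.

z(H) = 0.039, z(FA) = -0.380
c = −½·(z(H) + z(FA)) = 0.1705
c > 0 → conservative criterion (biased toward responding “no”).

conservative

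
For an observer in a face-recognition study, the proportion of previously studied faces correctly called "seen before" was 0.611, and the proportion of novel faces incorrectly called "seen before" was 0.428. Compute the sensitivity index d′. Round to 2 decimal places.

z(0.611) = 0.282, z(0.428) = -0.181
d' = z(H) − z(FA) = 0.282 − (-0.181) = 0.463

d′ = 0.46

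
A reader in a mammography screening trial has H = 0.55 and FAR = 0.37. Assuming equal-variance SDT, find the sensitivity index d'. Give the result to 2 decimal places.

z(0.55) = 0.1257, z(0.37) = -0.3319
d' = z(H) − z(FA) = 0.1257 − (-0.3319) = 0.4576

d' = 0.46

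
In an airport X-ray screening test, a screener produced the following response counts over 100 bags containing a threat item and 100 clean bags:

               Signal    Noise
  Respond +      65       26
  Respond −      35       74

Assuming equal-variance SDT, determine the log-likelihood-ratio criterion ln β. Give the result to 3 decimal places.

ln β = 0.133

H = 65/100 = 0.6500
FA = 26/100 = 0.2600
z(H) = 0.3853
z(FA) = -0.6433
ln β = −½·[z(H)² − z(FA)²] = −0.5 × (0.1485 − 0.4138) = 0.13265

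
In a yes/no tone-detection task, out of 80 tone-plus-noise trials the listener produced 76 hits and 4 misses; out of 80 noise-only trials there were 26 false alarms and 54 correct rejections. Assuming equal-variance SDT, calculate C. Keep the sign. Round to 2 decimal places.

H = 76/80 = 0.9500
FA = 26/80 = 0.3250
Φ⁻¹(H) = Φ⁻¹(0.9500) = 1.6449
Φ⁻¹(FA) = Φ⁻¹(0.3250) = -0.4538
c = −½·[z(H) + z(FA)] = −0.5 × (1.6449 + (-0.4538)) = -0.59555

C = -0.60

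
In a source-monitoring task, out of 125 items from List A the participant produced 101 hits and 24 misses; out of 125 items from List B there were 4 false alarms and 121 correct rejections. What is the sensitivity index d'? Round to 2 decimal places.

H = 101/125 = 0.8080
FA = 4/125 = 0.0320
z(H) = 0.871
z(FA) = -1.852
d' = z(H) − z(FA) = 0.871 − (-1.852) = 2.723

d' = 2.72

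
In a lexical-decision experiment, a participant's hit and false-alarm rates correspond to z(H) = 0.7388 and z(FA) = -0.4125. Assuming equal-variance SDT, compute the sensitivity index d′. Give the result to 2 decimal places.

d' = z(H) − z(FA) = 0.7388 − (-0.4125) = 1.1513

d′ = 1.15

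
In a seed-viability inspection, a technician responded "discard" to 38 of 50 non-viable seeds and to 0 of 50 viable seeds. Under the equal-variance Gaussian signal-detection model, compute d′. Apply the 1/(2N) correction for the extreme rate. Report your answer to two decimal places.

The false-alarm rate is 0/50 = 0, so apply the 1/(2N) correction: FA → 1/(2·50) = 0.01000.
z(H) = z(0.76000) = 0.706
z(FA) = z(0.01000) = -2.326
d' = 0.706 − (-2.326) = 3.032

d′ = 3.03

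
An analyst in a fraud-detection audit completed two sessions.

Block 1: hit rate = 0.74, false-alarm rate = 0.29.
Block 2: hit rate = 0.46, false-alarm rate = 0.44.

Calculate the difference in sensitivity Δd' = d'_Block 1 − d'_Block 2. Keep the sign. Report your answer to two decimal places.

Δd' = 1.15

Block 1: z(0.74) = 0.643, z(0.29) = -0.553, d' = 1.196
Block 2: z(0.46) = -0.100, z(0.44) = -0.151, d' = 0.051
Δd' = d'_Block 1 − d'_Block 2 = 1.196 − 0.051 = 1.145
Block 1 has the higher sensitivity.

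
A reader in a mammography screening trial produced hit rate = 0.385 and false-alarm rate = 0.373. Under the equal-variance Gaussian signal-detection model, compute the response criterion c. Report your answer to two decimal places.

c = 0.31

z(0.385) = -0.292, z(0.373) = -0.324
c = −½·[z(H) + z(FA)] = −0.5 × (-0.292 + (-0.324)) = 0.308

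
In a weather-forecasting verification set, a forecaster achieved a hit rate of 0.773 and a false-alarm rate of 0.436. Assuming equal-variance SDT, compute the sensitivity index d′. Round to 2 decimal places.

d′ = 0.91

z(H) = z(0.773) = 0.7488
z(FA) = z(0.436) = -0.1611
d' = z(H) − z(FA) = 0.7488 − (-0.1611) = 0.9099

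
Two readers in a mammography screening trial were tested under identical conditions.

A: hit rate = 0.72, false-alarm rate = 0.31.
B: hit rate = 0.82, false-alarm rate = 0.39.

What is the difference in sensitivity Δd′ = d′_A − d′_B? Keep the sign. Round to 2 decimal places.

A: z(0.72) = 0.583, z(0.31) = -0.496, d' = 1.079
B: z(0.82) = 0.915, z(0.39) = -0.279, d' = 1.194
Δd' = d'_A − d'_B = 1.079 − 1.194 = -0.115
B has the higher sensitivity.

Δd′ = -0.12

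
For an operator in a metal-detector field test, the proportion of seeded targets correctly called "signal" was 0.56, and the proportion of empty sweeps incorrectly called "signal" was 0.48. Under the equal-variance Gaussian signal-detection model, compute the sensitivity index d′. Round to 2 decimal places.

Φ⁻¹(H) = 0.151
Φ⁻¹(FA) = -0.050
d' = z(H) − z(FA) = 0.151 − (-0.050) = 0.201

d′ = 0.20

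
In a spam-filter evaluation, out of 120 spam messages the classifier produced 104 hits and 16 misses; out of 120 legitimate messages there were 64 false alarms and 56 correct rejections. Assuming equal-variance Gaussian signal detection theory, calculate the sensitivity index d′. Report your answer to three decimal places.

H = 104/120 = 0.8667
FA = 64/120 = 0.5333
z(0.8667) = 1.1109, z(0.5333) = 0.0836
d' = z(H) − z(FA) = 1.1109 − 0.0836 = 1.0273

d′ = 1.027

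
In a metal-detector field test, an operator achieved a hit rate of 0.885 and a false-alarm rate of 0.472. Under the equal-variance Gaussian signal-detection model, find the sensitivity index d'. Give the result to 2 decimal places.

z(H) = z(0.885) = 1.200
z(FA) = z(0.472) = -0.070
d' = z(H) − z(FA) = 1.200 − (-0.070) = 1.270

d' = 1.27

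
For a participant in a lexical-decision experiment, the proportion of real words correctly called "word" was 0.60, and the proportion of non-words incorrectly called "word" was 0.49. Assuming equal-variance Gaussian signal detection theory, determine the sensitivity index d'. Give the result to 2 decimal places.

d' = 0.28

z(0.60) = 0.253, z(0.49) = -0.025
d' = z(H) − z(FA) = 0.253 − (-0.025) = 0.278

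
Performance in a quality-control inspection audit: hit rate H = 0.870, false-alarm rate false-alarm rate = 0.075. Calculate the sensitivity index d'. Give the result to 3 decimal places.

d' = 2.566

Φ⁻¹(H) = Φ⁻¹(0.870) = 1.1264
Φ⁻¹(FA) = Φ⁻¹(0.075) = -1.4395
d' = z(H) − z(FA) = 1.1264 − (-1.4395) = 2.5659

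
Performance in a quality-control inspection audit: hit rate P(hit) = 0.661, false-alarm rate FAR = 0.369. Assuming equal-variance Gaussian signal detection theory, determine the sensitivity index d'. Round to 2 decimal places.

z(H) = 0.4152
z(FA) = -0.3345
d' = z(H) − z(FA) = 0.4152 − (-0.3345) = 0.7497

d' = 0.75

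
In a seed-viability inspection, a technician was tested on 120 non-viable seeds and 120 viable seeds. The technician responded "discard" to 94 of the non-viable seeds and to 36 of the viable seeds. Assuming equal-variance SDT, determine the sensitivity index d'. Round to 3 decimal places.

H = 94/120 = 0.7833
FA = 36/120 = 0.3000
z(0.7833) = 0.7834, z(0.3000) = -0.5244
d' = z(H) − z(FA) = 0.7834 − (-0.5244) = 1.3078

d' = 1.308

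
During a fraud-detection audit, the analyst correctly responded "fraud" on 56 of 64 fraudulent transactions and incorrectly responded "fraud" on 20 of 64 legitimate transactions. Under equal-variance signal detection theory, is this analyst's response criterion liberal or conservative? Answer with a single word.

z(H) = 1.150, z(FA) = -0.489
c = −½·(z(H) + z(FA)) = -0.3305
c < 0 → liberal criterion (biased toward responding “yes”).

liberal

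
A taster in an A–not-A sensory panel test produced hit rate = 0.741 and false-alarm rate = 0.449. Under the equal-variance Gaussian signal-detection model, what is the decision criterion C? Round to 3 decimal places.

z(H) = 0.6464
z(FA) = -0.1282
c = −½·[z(H) + z(FA)] = −0.5 × (0.6464 + (-0.1282)) = -0.2591
c < 0: the taster has a liberal response bias.

C = -0.259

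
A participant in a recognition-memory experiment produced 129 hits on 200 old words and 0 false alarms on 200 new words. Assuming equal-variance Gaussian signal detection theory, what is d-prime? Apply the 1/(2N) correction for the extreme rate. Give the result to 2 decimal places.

d-prime = 3.18

The false-alarm rate is 0/200 = 0, so apply the 1/(2N) correction: FA → 1/(2·200) = 0.00250.
z(H) = z(0.64500) = 0.372
z(FA) = z(0.00250) = -2.807
d' = 0.372 − (-2.807) = 3.179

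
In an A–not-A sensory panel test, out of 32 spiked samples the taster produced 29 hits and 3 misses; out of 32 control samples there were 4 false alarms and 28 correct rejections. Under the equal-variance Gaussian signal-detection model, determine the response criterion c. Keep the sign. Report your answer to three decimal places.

c = -0.084

H = 29/32 = 0.9062
FA = 4/32 = 0.1250
z(H) = 1.3177
z(FA) = -1.1503
c = −½·[z(H) + z(FA)] = −0.5 × (1.3177 + (-1.1503)) = -0.0837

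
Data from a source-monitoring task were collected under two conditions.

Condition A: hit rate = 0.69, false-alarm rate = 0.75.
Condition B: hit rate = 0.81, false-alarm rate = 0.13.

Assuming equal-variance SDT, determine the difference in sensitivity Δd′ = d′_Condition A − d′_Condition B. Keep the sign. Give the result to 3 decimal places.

Condition A: z(0.69) = 0.4959, z(0.75) = 0.6745, d' = -0.1786
Condition B: z(0.81) = 0.8779, z(0.13) = -1.1264, d' = 2.0043
Δd' = d'_Condition A − d'_Condition B = -0.1786 − 2.0043 = -2.1829
Condition B has the higher sensitivity.

Δd′ = -2.183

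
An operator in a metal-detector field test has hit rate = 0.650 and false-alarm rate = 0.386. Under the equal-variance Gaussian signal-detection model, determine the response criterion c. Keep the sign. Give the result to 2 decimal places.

z(0.650) = 0.3853, z(0.386) = -0.2898
c = −½·[z(H) + z(FA)] = −0.5 × (0.3853 + (-0.2898)) = -0.04775

c = -0.05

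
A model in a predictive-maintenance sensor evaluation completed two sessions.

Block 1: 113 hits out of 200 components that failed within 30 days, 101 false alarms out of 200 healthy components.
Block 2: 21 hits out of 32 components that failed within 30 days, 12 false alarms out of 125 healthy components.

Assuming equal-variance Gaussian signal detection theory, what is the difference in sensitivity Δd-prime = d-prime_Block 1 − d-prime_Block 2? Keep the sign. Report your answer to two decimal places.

Block 1: z(0.5650) = 0.164, z(0.5050) = 0.013, d' = 0.151
Block 2: z(0.6562) = 0.402, z(0.0960) = -1.305, d' = 1.707
Δd' = d'_Block 1 − d'_Block 2 = 0.151 − 1.707 = -1.556
Block 2 has the higher sensitivity.

Δd-prime = -1.56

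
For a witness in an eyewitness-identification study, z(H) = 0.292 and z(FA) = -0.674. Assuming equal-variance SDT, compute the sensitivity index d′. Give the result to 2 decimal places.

d′ = 0.97

d' = z(H) − z(FA) = 0.292 − (-0.674) = 0.966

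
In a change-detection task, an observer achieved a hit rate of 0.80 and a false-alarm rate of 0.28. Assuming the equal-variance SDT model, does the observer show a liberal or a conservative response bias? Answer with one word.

z(H) = 0.842, z(FA) = -0.583
c = −½·(z(H) + z(FA)) = -0.1295
c < 0 → liberal criterion (biased toward responding “yes”).

liberal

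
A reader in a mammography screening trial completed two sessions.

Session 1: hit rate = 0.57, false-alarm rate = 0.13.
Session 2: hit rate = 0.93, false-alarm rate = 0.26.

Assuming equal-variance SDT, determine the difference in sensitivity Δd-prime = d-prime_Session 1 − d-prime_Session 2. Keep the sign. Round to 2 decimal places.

Session 1: z(0.57) = 0.176, z(0.13) = -1.126, d' = 1.302
Session 2: z(0.93) = 1.476, z(0.26) = -0.643, d' = 2.119
Δd' = d'_Session 1 − d'_Session 2 = 1.302 − 2.119 = -0.817
Session 2 has the higher sensitivity.

Δd-prime = -0.82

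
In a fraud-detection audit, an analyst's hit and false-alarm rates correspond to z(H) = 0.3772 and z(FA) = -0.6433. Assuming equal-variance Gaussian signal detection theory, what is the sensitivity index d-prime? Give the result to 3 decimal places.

d-prime = 1.021

d' = z(H) − z(FA) = 0.3772 − (-0.6433) = 1.0205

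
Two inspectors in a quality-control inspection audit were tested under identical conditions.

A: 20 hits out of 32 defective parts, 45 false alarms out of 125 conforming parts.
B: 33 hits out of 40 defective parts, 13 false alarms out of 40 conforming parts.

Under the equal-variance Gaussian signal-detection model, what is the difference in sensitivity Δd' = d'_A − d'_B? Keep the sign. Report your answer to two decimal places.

Δd' = -0.71

A: z(0.6250) = 0.319, z(0.3600) = -0.358, d' = 0.677
B: z(0.8250) = 0.935, z(0.3250) = -0.454, d' = 1.389
Δd' = d'_A − d'_B = 0.677 − 1.389 = -0.712
B has the higher sensitivity.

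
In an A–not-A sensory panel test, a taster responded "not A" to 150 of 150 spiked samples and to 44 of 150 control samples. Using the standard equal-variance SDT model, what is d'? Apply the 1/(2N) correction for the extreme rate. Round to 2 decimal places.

d' = 3.26

The hit rate is 150/150 = 1, so apply the 1/(2N) correction: H → 1 − 1/(2·150) = 0.99667.
z(H) = z(0.99667) = 2.713
z(FA) = z(0.29333) = -0.544
d' = 2.713 − (-0.544) = 3.257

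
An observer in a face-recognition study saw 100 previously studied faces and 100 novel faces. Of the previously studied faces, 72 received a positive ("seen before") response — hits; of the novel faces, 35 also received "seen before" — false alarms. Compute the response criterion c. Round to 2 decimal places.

c = -0.10

H = 72/100 = 0.7200
FA = 35/100 = 0.3500
z(0.7200) = 0.5828, z(0.3500) = -0.3853
c = −½·[z(H) + z(FA)] = −0.5 × (0.5828 + (-0.3853)) = -0.09875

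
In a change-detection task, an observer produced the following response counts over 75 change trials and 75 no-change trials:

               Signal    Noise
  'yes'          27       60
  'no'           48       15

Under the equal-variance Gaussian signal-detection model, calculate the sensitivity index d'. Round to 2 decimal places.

H = 27/75 = 0.3600
FA = 60/75 = 0.8000
z(H) = z(0.3600) = -0.3585
z(FA) = z(0.8000) = 0.8416
d' = z(H) − z(FA) = -0.3585 − 0.8416 = -1.2001

d' = -1.20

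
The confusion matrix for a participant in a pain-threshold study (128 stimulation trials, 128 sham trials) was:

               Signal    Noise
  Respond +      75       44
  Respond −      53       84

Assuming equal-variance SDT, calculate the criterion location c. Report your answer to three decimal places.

H = 75/128 = 0.5859
FA = 44/128 = 0.3438
z(0.5859) = 0.2170, z(0.3438) = -0.4021
c = −½·[z(H) + z(FA)] = −0.5 × (0.2170 + (-0.4021)) = 0.09255

c = 0.093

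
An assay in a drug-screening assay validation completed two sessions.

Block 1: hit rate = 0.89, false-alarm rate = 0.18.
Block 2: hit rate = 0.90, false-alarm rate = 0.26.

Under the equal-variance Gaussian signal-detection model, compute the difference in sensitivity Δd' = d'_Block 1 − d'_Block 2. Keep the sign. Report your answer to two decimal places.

Block 1: z(0.89) = 1.227, z(0.18) = -0.915, d' = 2.142
Block 2: z(0.90) = 1.282, z(0.26) = -0.643, d' = 1.925
Δd' = d'_Block 1 − d'_Block 2 = 2.142 − 1.925 = 0.217
Block 1 has the higher sensitivity.

Δd' = 0.22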